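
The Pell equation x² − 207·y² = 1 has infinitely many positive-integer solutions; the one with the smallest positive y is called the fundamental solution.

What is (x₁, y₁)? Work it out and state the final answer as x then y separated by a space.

√207 → a₀=14, period (2,1,1,2,1,1,2,28); ℓ=8 even so k=7
i=0: a=14 ⇒ p=14, q=1
i=1: a=2 ⇒ p=29, q=2
…
i=3: a=1 ⇒ p=72, q=5
i=4: a=2 ⇒ p=187, q=13
i=5: a=1 ⇒ p=259, q=18
i=6: a=1 ⇒ p=446, q=31
i=7: a=2 ⇒ p=1151, q=80
(x₁, y₁) = (1151, 80);  1151² − 207·80² = 1 ✓

1151 80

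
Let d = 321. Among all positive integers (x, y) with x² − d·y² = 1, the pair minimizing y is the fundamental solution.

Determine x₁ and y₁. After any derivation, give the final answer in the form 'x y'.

215 12

[17; 1,10,1,34] for √321; ℓ=4 ⇒ convergent index 3
i=0: a=17 ⇒ p=17, q=1
i=1: a=1 ⇒ p=18, q=1
i=2: a=10 ⇒ p=197, q=11
i=3: a=1 ⇒ p=215, q=12
→ (215, 12).  Check: 215²=46225, 321·12²=46224, difference 1.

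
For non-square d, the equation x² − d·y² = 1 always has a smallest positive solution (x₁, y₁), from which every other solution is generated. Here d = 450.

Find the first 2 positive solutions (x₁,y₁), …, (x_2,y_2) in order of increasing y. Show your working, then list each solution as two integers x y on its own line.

[21; 4,1,2,4,2,1,4,42] for √450; ℓ=8 ⇒ convergent index 7
k=0  a_k=21  p_k/q_k = 21/1
k=1  a_k=4  p_k/q_k = 85/4
k=2  a_k=1  p_k/q_k = 106/5
k=3  a_k=2  p_k/q_k = 297/14
k=4  a_k=4  p_k/q_k = 1294/61
k=5  a_k=2  p_k/q_k = 2885/136
k=6  a_k=1  p_k/q_k = 4179/197
k=7  a_k=4  p_k/q_k = 19601/924
(x₁, y₁) = (19601, 924);  19601² − 450·924² = 1 ✓
(19601+924√450)^2 = 768398401 + 36222648√450

19601 924
768398401 36222648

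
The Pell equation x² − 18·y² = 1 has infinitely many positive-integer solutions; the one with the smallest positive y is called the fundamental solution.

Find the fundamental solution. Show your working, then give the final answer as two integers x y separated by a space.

√18 = [4; 4,8, …], period ℓ=2 (even) → k=1
k=0  a_k=4  p_k/q_k = 4/1
k=1  a_k=4  p_k/q_k = 17/4
(x₁, y₁) = (17, 4);  17² − 18·4² = 1 ✓

17 4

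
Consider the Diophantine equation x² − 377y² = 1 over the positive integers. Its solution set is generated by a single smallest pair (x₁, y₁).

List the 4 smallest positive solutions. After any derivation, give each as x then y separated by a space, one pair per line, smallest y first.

d=377: √d = [19; 2,2,2,38] (ℓ=4, even), read p_3/q_3
k=0  a_k=19  p_k/q_k = 19/1
k=1  a_k=2  p_k/q_k = 39/2
k=2  a_k=2  p_k/q_k = 97/5
k=3  a_k=2  p_k/q_k = 233/12
(x₁, y₁) = (233, 12);  233² − 377·12² = 1 ✓
k=2:  x_2 = 233·233+377·12·12 = 108577,  y_2 = 233·12+12·233 = 5592
k=3:  x_3 = 233·108577+377·12·5592 = 50596649,  y_3 = 233·5592+12·108577 = 2605860
k=4:  x_4 = 233·50596649+377·12·2605860 = 23577929857,  y_4 = 233·2605860+12·50596649 = 1214325168

233 12
108577 5592
50596649 2605860
23577929857 1214325168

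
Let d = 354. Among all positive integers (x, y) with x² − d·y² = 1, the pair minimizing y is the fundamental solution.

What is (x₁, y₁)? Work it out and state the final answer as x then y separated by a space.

[18; 1,4,2,2,18,2,2,4,1,36] for √354; ℓ=10 ⇒ convergent index 9
i=0: a=18 ⇒ p=18, q=1
…
i=3: a=2 ⇒ p=207, q=11
…
i=8: a=4 ⇒ p=210294, q=11177
i=9: a=1 ⇒ p=258065, q=13716
→ (258065, 13716).  Check: 258065²=66597544225, 354·13716²=66597544224, difference 1.

258065 13716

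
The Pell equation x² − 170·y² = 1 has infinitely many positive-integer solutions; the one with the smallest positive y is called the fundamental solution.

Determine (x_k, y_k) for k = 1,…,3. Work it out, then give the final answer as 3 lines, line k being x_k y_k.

339 26
229841 17628
155831859 11951758

√170 → a₀=13, period (26); ℓ=1 odd so k=1
i=0: a=13 ⇒ p=13, q=1
i=1: a=26 ⇒ p=339, q=26
fundamental: x₁=339, y₁=26  (since 114921 − 170·676 = 1)
n=2: (339,26)∘(339,26) = (339·339+170·26·26, 339·26+26·339) = (229841,17628)
n=3: (229841,17628)∘(339,26) = (339·229841+170·26·17628, 339·17628+26·229841) = (155831859,11951758)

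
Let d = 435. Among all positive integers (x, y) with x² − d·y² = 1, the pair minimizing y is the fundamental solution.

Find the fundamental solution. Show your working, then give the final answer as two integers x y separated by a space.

√435 → a₀=20, period (1,5,1,40); ℓ=4 even so k=3
step 0: (20, 1)  from 20·(1,0) + (0,1)
…
step 2: (125, 6)  from 5·(21,1) + (20,1)
step 3: (146, 7)  from 1·(125,6) + (21,1)
(x₁, y₁) = (146, 7);  146² − 435·7² = 1 ✓

146 7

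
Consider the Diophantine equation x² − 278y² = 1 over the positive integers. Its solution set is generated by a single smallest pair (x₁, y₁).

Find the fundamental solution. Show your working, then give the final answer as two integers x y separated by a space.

√278 → a₀=16, period (1,2,16,2,1,32); ℓ=6 even so k=5
k=0  a_k=16  p_k/q_k = 16/1
k=1  a_k=1  p_k/q_k = 17/1
…
k=3  a_k=16  p_k/q_k = 817/49
k=4  a_k=2  p_k/q_k = 1684/101
k=5  a_k=1  p_k/q_k = 2501/150
(x₁, y₁) = (2501, 150);  2501² − 278·150² = 1 ✓

2501 150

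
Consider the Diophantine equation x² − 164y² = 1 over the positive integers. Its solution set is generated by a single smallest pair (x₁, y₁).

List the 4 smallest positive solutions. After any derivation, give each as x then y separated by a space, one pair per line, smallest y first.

2049 160
8396801 655680
34410088449 2686976480
141012534067201 11011228959360

√164 → a₀=12, period (1,4,6,4,1,24); ℓ=6 even so k=5
i=0: a=12 ⇒ p=12, q=1
i=1: a=1 ⇒ p=13, q=1
…
i=4: a=4 ⇒ p=1652, q=129
i=5: a=1 ⇒ p=2049, q=160
(x₁, y₁) = (2049, 160);  2049² − 164·160² = 1 ✓
n=2: (2049,160)∘(2049,160) = (2049·2049+164·160·160, 2049·160+160·2049) = (8396801,655680)
n=3: (8396801,655680)∘(2049,160) = (2049·8396801+164·160·655680, 2049·655680+160·8396801) = (34410088449,2686976480)
n=4: (34410088449,2686976480)∘(2049,160) = (2049·34410088449+164·160·2686976480, 2049·2686976480+160·34410088449) = (141012534067201,11011228959360)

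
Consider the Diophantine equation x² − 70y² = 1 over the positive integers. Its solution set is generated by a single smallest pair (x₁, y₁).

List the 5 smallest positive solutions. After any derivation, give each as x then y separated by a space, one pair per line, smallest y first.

251 30
126001 15060
63252251 7560090
31752504001 3795150120
15939693756251 1905157800150

d=70: √d = [8; 2,1,2,1,2,16] (ℓ=6, even), read p_5/q_5
a_0=8:  p_0=8·1+0=8,  q_0=8·0+1=1
a_1=2:  p_1=2·8+1=17,  q_1=2·1+0=2
…
a_3=2:  p_3=2·25+17=67,  q_3=2·3+2=8
a_4=1:  p_4=1·67+25=92,  q_4=1·8+3=11
a_5=2:  p_5=2·92+67=251,  q_5=2·11+8=30
(x₁, y₁) = (251, 30);  251² − 70·30² = 1 ✓
k=2:  x_2 = 251·251+70·30·30 = 126001,  y_2 = 251·30+30·251 = 15060
k=3:  x_3 = 251·126001+70·30·15060 = 63252251,  y_3 = 251·15060+30·126001 = 7560090
k=4:  x_4 = 251·63252251+70·30·7560090 = 31752504001,  y_4 = 251·7560090+30·63252251 = 3795150120
k=5:  x_5 = 251·31752504001+70·30·3795150120 = 15939693756251,  y_5 = 251·3795150120+30·31752504001 = 1905157800150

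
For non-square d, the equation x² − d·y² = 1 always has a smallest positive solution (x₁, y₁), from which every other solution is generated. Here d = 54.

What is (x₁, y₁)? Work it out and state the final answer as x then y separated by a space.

√54 → a₀=7, period (2,1,6,1,2,14); ℓ=6 even so k=5
step 0: (7, 1)  from 7·(1,0) + (0,1)
step 1: (15, 2)  from 2·(7,1) + (1,0)
…
step 4: (169, 23)  from 1·(147,20) + (22,3)
step 5: (485, 66)  from 2·(169,23) + (147,20)
→ (485, 66).  Check: 485²=235225, 54·66²=235224, difference 1.

485 66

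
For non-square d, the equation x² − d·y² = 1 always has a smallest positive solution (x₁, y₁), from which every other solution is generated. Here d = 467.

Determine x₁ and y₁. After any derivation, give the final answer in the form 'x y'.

1625626 75225

√467 → a₀=21, period (1,1,1,1,3,…,1,1,42); ℓ=14 even so k=13
step 0: (21, 1)  from 21·(1,0) + (0,1)
…
step 2: (43, 2)  from 1·(22,1) + (21,1)
…
step 5: (389, 18)  from 3·(108,5) + (65,3)
step 6: (1275, 59)  from 3·(389,18) + (108,5)
…
step 9: (275465, 12747)  from 3·(82767,3830) + (27164,1257)
step 10: (358232, 16577)  from 1·(275465,12747) + (82767,3830)
…
step 12: (991929, 45901)  from 1·(633697,29324) + (358232,16577)
step 13: (1625626, 75225)  from 1·(991929,45901) + (633697,29324)
→ (1625626, 75225).  Check: 1625626²=2642659891876, 467·75225²=2642659891875, difference 1.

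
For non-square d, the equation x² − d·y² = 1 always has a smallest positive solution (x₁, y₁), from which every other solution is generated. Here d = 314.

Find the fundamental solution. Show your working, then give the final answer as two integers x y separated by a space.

392499 22150

[17; 1,2,1,1,2,1,34] for √314; ℓ=7 ⇒ convergent index 13
i=0: a=17 ⇒ p=17, q=1
…
i=2: a=2 ⇒ p=53, q=3
i=3: a=1 ⇒ p=71, q=4
i=4: a=1 ⇒ p=124, q=7
…
i=7: a=34 ⇒ p=15381, q=868
i=8: a=1 ⇒ p=15824, q=893
i=9: a=2 ⇒ p=47029, q=2654
…
i=12: a=2 ⇒ p=282617, q=15949
i=13: a=1 ⇒ p=392499, q=22150
(x₁, y₁) = (392499, 22150);  392499² − 314·22150² = 1 ✓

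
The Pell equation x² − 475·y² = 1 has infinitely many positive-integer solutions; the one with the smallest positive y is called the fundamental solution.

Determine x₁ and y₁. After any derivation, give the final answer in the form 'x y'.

√475 → a₀=21, period (1,3,1,6,2,6,1,3,1,42); ℓ=10 even so k=9
k=0  a_k=21  p_k/q_k = 21/1
k=1  a_k=1  p_k/q_k = 22/1
…
k=5  a_k=2  p_k/q_k = 1591/73
k=6  a_k=6  p_k/q_k = 10287/472
…
k=8  a_k=3  p_k/q_k = 45921/2107
k=9  a_k=1  p_k/q_k = 57799/2652
fundamental: x₁=57799, y₁=2652  (since 3340724401 − 475·7033104 = 1)

57799 2652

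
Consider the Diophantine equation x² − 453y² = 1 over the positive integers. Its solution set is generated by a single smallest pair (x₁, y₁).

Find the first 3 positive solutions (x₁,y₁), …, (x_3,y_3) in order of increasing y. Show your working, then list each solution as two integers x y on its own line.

1653751 77700
5469784740001 256992905400
18091323967121133751 850004548596233100

√453 = [21; 3,1,1,10,14,10,1,1,3,42, …], period ℓ=10 (even) → k=9
i=0: a=21 ⇒ p=21, q=1
…
i=2: a=1 ⇒ p=85, q=4
…
i=4: a=10 ⇒ p=1575, q=74
…
i=7: a=1 ⇒ p=245764, q=11547
i=8: a=1 ⇒ p=469329, q=22051
i=9: a=3 ⇒ p=1653751, q=77700
→ (1653751, 77700).  Check: 1653751²=2734892370001, 453·77700²=2734892370000, difference 1.
n=2: (1653751,77700)∘(1653751,77700) = (1653751·1653751+453·77700·77700, 1653751·77700+77700·1653751) = (5469784740001,256992905400)
n=3: (5469784740001,256992905400)∘(1653751,77700) = (1653751·5469784740001+453·77700·256992905400, 1653751·256992905400+77700·5469784740001) = (18091323967121133751,850004548596233100)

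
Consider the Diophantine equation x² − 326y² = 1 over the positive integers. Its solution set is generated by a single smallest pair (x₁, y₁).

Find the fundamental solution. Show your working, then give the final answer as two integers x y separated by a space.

d=326: √d = [18; 18,36] (ℓ=2, even), read p_1/q_1
i=0: a=18 ⇒ p=18, q=1
i=1: a=18 ⇒ p=325, q=18
(x₁, y₁) = (325, 18);  325² − 326·18² = 1 ✓

325 18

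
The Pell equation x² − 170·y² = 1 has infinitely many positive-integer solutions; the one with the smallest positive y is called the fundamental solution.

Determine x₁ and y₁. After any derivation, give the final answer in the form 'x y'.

√170 → a₀=13, period (26); ℓ=1 odd so k=1
a_0=13:  p_0=13·1+0=13,  q_0=13·0+1=1
a_1=26:  p_1=26·13+1=339,  q_1=26·1+0=26
→ (339, 26).  Check: 339²=114921, 170·26²=114920, difference 1.

339 26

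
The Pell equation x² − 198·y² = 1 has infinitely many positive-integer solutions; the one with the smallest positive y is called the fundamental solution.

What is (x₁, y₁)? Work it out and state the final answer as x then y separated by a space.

197 14

√198 = [14; 14,28, …], period ℓ=2 (even) → k=1
i=0: a=14 ⇒ p=14, q=1
i=1: a=14 ⇒ p=197, q=14
(x₁, y₁) = (197, 14);  197² − 198·14² = 1 ✓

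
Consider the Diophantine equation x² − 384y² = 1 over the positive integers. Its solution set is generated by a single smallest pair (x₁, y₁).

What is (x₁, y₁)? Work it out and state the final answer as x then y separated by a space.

4801 245

√384 → a₀=19, period (1,1,2,9,2,1,1,38); ℓ=8 even so k=7
i=0: a=19 ⇒ p=19, q=1
i=1: a=1 ⇒ p=20, q=1
i=2: a=1 ⇒ p=39, q=2
i=3: a=2 ⇒ p=98, q=5
…
i=5: a=2 ⇒ p=1940, q=99
i=6: a=1 ⇒ p=2861, q=146
i=7: a=1 ⇒ p=4801, q=245
fundamental: x₁=4801, y₁=245  (since 23049601 − 384·60025 = 1)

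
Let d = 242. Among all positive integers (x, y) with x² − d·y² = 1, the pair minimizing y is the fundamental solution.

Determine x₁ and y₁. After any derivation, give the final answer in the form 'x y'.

19601 1260

√242 → a₀=15, period (1,1,3,1,14,1,3,1,1,30); ℓ=10 even so k=9
i=0: a=15 ⇒ p=15, q=1
…
i=2: a=1 ⇒ p=31, q=2
…
i=4: a=1 ⇒ p=140, q=9
…
i=6: a=1 ⇒ p=2209, q=142
i=7: a=3 ⇒ p=8696, q=559
i=8: a=1 ⇒ p=10905, q=701
i=9: a=1 ⇒ p=19601, q=1260
(x₁, y₁) = (19601, 1260);  19601² − 242·1260² = 1 ✓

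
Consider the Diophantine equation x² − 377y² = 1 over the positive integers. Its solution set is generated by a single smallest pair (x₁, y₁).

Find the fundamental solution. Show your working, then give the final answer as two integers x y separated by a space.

233 12

√377 → a₀=19, period (2,2,2,38); ℓ=4 even so k=3
k=0  a_k=19  p_k/q_k = 19/1
k=1  a_k=2  p_k/q_k = 39/2
k=2  a_k=2  p_k/q_k = 97/5
k=3  a_k=2  p_k/q_k = 233/12
fundamental: x₁=233, y₁=12  (since 54289 − 377·144 = 1)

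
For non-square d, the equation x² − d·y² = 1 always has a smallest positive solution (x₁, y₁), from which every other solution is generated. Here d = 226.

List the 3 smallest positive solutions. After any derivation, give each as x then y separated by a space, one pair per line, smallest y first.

451 30
406801 27060
366934051 24408090

√226 = [15; 30, …], period ℓ=1 (odd) → k=1
i=0: a=15 ⇒ p=15, q=1
i=1: a=30 ⇒ p=451, q=30
fundamental: x₁=451, y₁=30  (since 203401 − 226·900 = 1)
(451+30√226)^2 = 406801 + 27060√226
(451+30√226)^3 = 366934051 + 24408090√226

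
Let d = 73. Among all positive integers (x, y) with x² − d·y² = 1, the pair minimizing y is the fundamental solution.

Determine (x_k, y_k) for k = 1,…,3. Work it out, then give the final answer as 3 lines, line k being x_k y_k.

2281249 267000
10408194000001 1218186966000
47487364308614281249 5557975596000801000

d=73: √d = [8; 1,1,5,5,1,1,16] (ℓ=7, odd), read p_13/q_13
step 0: (8, 1)  from 8·(1,0) + (0,1)
step 1: (9, 1)  from 1·(8,1) + (1,0)
…
step 4: (487, 57)  from 5·(94,11) + (17,2)
…
step 6: (1068, 125)  from 1·(581,68) + (487,57)
…
step 8: (18737, 2193)  from 1·(17669,2068) + (1068,125)
…
step 10: (200767, 23498)  from 5·(36406,4261) + (18737,2193)
…
step 12: (1241008, 145249)  from 1·(1040241,121751) + (200767,23498)
step 13: (2281249, 267000)  from 1·(1241008,145249) + (1040241,121751)
fundamental: x₁=2281249, y₁=267000  (since 5204097000001 − 73·71289000000 = 1)
k=2:  x_2 = 2281249·2281249+73·267000·267000 = 10408194000001,  y_2 = 2281249·267000+267000·2281249 = 1218186966000
k=3:  x_3 = 2281249·10408194000001+73·267000·1218186966000 = 47487364308614281249,  y_3 = 2281249·1218186966000+267000·10408194000001 = 5557975596000801000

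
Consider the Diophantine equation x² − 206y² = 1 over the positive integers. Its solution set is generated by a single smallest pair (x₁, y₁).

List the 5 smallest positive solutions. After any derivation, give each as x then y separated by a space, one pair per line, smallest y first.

59535 4148
7088832449 493902360
844067279642895 58808954001052
100503090979990675201 7002382152411359280
11966903042143422416540175 833773642828811595468548

[14; 2,1,5,14,5,1,2,28] for √206; ℓ=8 ⇒ convergent index 7
i=0: a=14 ⇒ p=14, q=1
…
i=2: a=1 ⇒ p=43, q=3
…
i=4: a=14 ⇒ p=3459, q=241
i=5: a=5 ⇒ p=17539, q=1222
i=6: a=1 ⇒ p=20998, q=1463
i=7: a=2 ⇒ p=59535, q=4148
→ (59535, 4148).  Check: 59535²=3544416225, 206·4148²=3544416224, difference 1.
k=2:  x_2 = 59535·59535+206·4148·4148 = 7088832449,  y_2 = 59535·4148+4148·59535 = 493902360
k=3:  x_3 = 59535·7088832449+206·4148·493902360 = 844067279642895,  y_3 = 59535·493902360+4148·7088832449 = 58808954001052
k=4:  x_4 = 59535·844067279642895+206·4148·58808954001052 = 100503090979990675201,  y_4 = 59535·58808954001052+4148·844067279642895 = 7002382152411359280
k=5:  x_5 = 59535·100503090979990675201+206·4148·7002382152411359280 = 11966903042143422416540175,  y_5 = 59535·7002382152411359280+4148·100503090979990675201 = 833773642828811595468548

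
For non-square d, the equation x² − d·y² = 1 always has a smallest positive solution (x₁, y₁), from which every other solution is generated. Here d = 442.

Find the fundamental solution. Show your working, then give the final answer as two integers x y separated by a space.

[21; 42] for √442; ℓ=1 ⇒ convergent index 1
a_0=21:  p_0=21·1+0=21,  q_0=21·0+1=1
a_1=42:  p_1=42·21+1=883,  q_1=42·1+0=42
fundamental: x₁=883, y₁=42  (since 779689 − 442·1764 = 1)

883 42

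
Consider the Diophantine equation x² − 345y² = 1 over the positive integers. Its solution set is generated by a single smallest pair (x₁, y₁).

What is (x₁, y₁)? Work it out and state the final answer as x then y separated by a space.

6761 364

√345 → a₀=18, period (1,1,2,1,6,1,2,1,1,36); ℓ=10 even so k=9
k=0  a_k=18  p_k/q_k = 18/1
…
k=8  a_k=1  p_k/q_k = 3882/209
k=9  a_k=1  p_k/q_k = 6761/364
→ (6761, 364).  Check: 6761²=45711121, 345·364²=45711120, difference 1.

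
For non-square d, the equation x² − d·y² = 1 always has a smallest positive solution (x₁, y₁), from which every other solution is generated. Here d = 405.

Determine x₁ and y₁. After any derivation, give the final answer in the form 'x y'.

161 8

√405 → a₀=20, period (8,40); ℓ=2 even so k=1
a_0=20:  p_0=20·1+0=20,  q_0=20·0+1=1
a_1=8:  p_1=8·20+1=161,  q_1=8·1+0=8
(x₁, y₁) = (161, 8);  161² − 405·8² = 1 ✓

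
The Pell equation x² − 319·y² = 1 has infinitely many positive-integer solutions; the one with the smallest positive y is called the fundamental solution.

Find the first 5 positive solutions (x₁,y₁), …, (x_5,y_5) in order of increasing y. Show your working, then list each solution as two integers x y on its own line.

12901780 722361
332911854336799 18639485405160
8590311008090840302660 480965080021169647239
221660605515932150288251132801 12410611300231033623224965680
5719632734066677605580897309458268900 320237953322189008993822774252173561

d=319: √d = [17; 1,6,5,1,4,…,6,1,34] (ℓ=14, even), read p_13/q_13
k=0  a_k=17  p_k/q_k = 17/1
…
k=2  a_k=6  p_k/q_k = 125/7
k=3  a_k=5  p_k/q_k = 643/36
k=4  a_k=1  p_k/q_k = 768/43
k=5  a_k=4  p_k/q_k = 3715/208
…
k=10  a_k=1  p_k/q_k = 309613/17335
…
k=12  a_k=6  p_k/q_k = 11102899/621643
k=13  a_k=1  p_k/q_k = 12901780/722361
fundamental: x₁=12901780, y₁=722361  (since 166455927168400 − 319·521805414321 = 1)
k=2:  x_2 = 12901780·12901780+319·722361·722361 = 332911854336799,  y_2 = 12901780·722361+722361·12901780 = 18639485405160
k=3:  x_3 = 12901780·332911854336799+319·722361·18639485405160 = 8590311008090840302660,  y_3 = 12901780·18639485405160+722361·332911854336799 = 480965080021169647239
k=4:  x_4 = 12901780·8590311008090840302660+319·722361·480965080021169647239 = 221660605515932150288251132801,  y_4 = 12901780·480965080021169647239+722361·8590311008090840302660 = 12410611300231033623224965680
k=5:  x_5 = 12901780·221660605515932150288251132801+319·722361·12410611300231033623224965680 = 5719632734066677605580897309458268900,  y_5 = 12901780·12410611300231033623224965680+722361·221660605515932150288251132801 = 320237953322189008993822774252173561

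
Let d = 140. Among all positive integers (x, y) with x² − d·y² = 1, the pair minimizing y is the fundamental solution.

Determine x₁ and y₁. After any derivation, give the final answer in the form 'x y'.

71 6

√140 = [11; 1,4,1,22, …], period ℓ=4 (even) → k=3
i=0: a=11 ⇒ p=11, q=1
i=1: a=1 ⇒ p=12, q=1
i=2: a=4 ⇒ p=59, q=5
i=3: a=1 ⇒ p=71, q=6
→ (71, 6).  Check: 71²=5041, 140·6²=5040, difference 1.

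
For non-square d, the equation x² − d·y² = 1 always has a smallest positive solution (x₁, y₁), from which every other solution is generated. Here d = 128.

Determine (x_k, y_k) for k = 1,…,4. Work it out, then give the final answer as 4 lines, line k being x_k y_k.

d=128: √d = [11; 3,5,3,22] (ℓ=4, even), read p_3/q_3
step 0: (11, 1)  from 11·(1,0) + (0,1)
…
step 2: (181, 16)  from 5·(34,3) + (11,1)
step 3: (577, 51)  from 3·(181,16) + (34,3)
fundamental: x₁=577, y₁=51  (since 332929 − 128·2601 = 1)
(x_2, y_2) = (577·577 + 128·51·51, 577·51 + 51·577) = (665857, 58854)
(x_3, y_3) = (577·665857 + 128·51·58854, 577·58854 + 51·665857) = (768398401, 67917465)
(x_4, y_4) = (577·768398401 + 128·51·67917465, 577·67917465 + 51·768398401) = (886731088897, 78376695756)

577 51
665857 58854
768398401 67917465
886731088897 78376695756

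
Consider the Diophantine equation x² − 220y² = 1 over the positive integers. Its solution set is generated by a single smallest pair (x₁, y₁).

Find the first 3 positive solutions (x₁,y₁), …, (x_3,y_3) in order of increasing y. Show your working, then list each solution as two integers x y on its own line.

[14; 1,4,1,28] for √220; ℓ=4 ⇒ convergent index 3
k=0  a_k=14  p_k/q_k = 14/1
k=1  a_k=1  p_k/q_k = 15/1
k=2  a_k=4  p_k/q_k = 74/5
k=3  a_k=1  p_k/q_k = 89/6
→ (89, 6).  Check: 89²=7921, 220·6²=7920, difference 1.
(89+6√220)^2 = 15841 + 1068√220
(89+6√220)^3 = 2819609 + 190098√220

89 6
15841 1068
2819609 190098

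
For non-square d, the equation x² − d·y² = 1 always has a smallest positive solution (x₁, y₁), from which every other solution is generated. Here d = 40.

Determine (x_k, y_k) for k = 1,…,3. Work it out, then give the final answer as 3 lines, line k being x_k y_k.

√40 → a₀=6, period (3,12); ℓ=2 even so k=1
i=0: a=6 ⇒ p=6, q=1
i=1: a=3 ⇒ p=19, q=3
(x₁, y₁) = (19, 3);  19² − 40·3² = 1 ✓
k=2:  x_2 = 19·19+40·3·3 = 721,  y_2 = 19·3+3·19 = 114
k=3:  x_3 = 19·721+40·3·114 = 27379,  y_3 = 19·114+3·721 = 4329

19 3
721 114
27379 4329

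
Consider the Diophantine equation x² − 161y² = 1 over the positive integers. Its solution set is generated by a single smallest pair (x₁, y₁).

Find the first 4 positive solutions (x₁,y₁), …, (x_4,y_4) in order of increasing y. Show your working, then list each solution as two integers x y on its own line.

11775 928
277301249 21854400
6530444402175 514671119072
153791965393920001 12120504832291200

√161 = [12; 1,2,4,1,2,1,4,2,1,24, …], period ℓ=10 (even) → k=9
step 0: (12, 1)  from 12·(1,0) + (0,1)
step 1: (13, 1)  from 1·(12,1) + (1,0)
step 2: (38, 3)  from 2·(13,1) + (12,1)
step 3: (165, 13)  from 4·(38,3) + (13,1)
step 4: (203, 16)  from 1·(165,13) + (38,3)
step 5: (571, 45)  from 2·(203,16) + (165,13)
…
step 8: (8108, 639)  from 2·(3667,289) + (774,61)
step 9: (11775, 928)  from 1·(8108,639) + (3667,289)
fundamental: x₁=11775, y₁=928  (since 138650625 − 161·861184 = 1)
(11775+928√161)^2 = 277301249 + 21854400√161
(11775+928√161)^3 = 6530444402175 + 514671119072√161
(11775+928√161)^4 = 153791965393920001 + 12120504832291200√161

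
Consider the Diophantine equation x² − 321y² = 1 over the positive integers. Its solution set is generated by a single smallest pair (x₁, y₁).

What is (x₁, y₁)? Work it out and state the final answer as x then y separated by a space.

215 12

d=321: √d = [17; 1,10,1,34] (ℓ=4, even), read p_3/q_3
a_0=17:  p_0=17·1+0=17,  q_0=17·0+1=1
…
a_2=10:  p_2=10·18+17=197,  q_2=10·1+1=11
a_3=1:  p_3=1·197+18=215,  q_3=1·11+1=12
(x₁, y₁) = (215, 12);  215² − 321·12² = 1 ✓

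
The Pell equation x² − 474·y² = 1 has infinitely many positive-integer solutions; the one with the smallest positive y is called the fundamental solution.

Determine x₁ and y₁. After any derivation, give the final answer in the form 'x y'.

193549 8890

d=474: √d = [21; 1,3,2,1,1,…,3,1,42] (ℓ=14, even), read p_13/q_13
k=0  a_k=21  p_k/q_k = 21/1
k=1  a_k=1  p_k/q_k = 22/1
k=2  a_k=3  p_k/q_k = 87/4
…
k=6  a_k=1  p_k/q_k = 762/35
k=7  a_k=6  p_k/q_k = 5051/232
k=8  a_k=1  p_k/q_k = 5813/267
…
k=12  a_k=3  p_k/q_k = 149331/6859
k=13  a_k=1  p_k/q_k = 193549/8890
fundamental: x₁=193549, y₁=8890  (since 37461215401 − 474·79032100 = 1)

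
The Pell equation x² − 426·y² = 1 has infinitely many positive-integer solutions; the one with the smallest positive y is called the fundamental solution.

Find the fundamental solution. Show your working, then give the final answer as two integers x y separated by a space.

88751 4300

√426 = [20; 1,1,1,3,2,6,2,3,1,1,1,40, …], period ℓ=12 (even) → k=11
step 0: (20, 1)  from 20·(1,0) + (0,1)
step 1: (21, 1)  from 1·(20,1) + (1,0)
…
step 3: (62, 3)  from 1·(41,2) + (21,1)
step 4: (227, 11)  from 3·(62,3) + (41,2)
step 5: (516, 25)  from 2·(227,11) + (62,3)
step 6: (3323, 161)  from 6·(516,25) + (227,11)
step 7: (7162, 347)  from 2·(3323,161) + (516,25)
step 8: (24809, 1202)  from 3·(7162,347) + (3323,161)
step 9: (31971, 1549)  from 1·(24809,1202) + (7162,347)
step 10: (56780, 2751)  from 1·(31971,1549) + (24809,1202)
step 11: (88751, 4300)  from 1·(56780,2751) + (31971,1549)
(x₁, y₁) = (88751, 4300);  88751² − 426·4300² = 1 ✓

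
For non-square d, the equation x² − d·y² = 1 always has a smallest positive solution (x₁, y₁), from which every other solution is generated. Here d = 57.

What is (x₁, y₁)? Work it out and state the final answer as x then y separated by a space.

√57 = [7; 1,1,4,1,1,14, …], period ℓ=6 (even) → k=5
step 0: (7, 1)  from 7·(1,0) + (0,1)
step 1: (8, 1)  from 1·(7,1) + (1,0)
step 2: (15, 2)  from 1·(8,1) + (7,1)
step 3: (68, 9)  from 4·(15,2) + (8,1)
step 4: (83, 11)  from 1·(68,9) + (15,2)
step 5: (151, 20)  from 1·(83,11) + (68,9)
fundamental: x₁=151, y₁=20  (since 22801 − 57·400 = 1)

151 20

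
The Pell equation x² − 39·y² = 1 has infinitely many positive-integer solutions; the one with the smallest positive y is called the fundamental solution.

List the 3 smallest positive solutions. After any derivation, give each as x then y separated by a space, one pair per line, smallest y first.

√39 = [6; 4,12, …], period ℓ=2 (even) → k=1
i=0: a=6 ⇒ p=6, q=1
i=1: a=4 ⇒ p=25, q=4
(x₁, y₁) = (25, 4);  25² − 39·4² = 1 ✓
(25+4√39)^2 = 1249 + 200√39
(25+4√39)^3 = 62425 + 9996√39

25 4
1249 200
62425 9996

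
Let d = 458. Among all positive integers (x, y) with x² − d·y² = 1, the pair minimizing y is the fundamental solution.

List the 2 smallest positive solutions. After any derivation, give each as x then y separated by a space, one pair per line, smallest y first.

22899 1070
1048728401 49003860

√458 → a₀=21, period (2,2,42); ℓ=3 odd so k=5
step 0: (21, 1)  from 21·(1,0) + (0,1)
…
step 4: (9181, 429)  from 2·(4537,212) + (107,5)
step 5: (22899, 1070)  from 2·(9181,429) + (4537,212)
fundamental: x₁=22899, y₁=1070  (since 524364201 − 458·1144900 = 1)
(x_2, y_2) = (22899·22899 + 458·1070·1070, 22899·1070 + 1070·22899) = (1048728401, 49003860)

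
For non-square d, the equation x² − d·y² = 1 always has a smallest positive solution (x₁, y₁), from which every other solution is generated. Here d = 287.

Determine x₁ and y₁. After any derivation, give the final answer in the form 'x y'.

√287 → a₀=16, period (1,15,1,32); ℓ=4 even so k=3
a_0=16:  p_0=16·1+0=16,  q_0=16·0+1=1
…
a_2=15:  p_2=15·17+16=271,  q_2=15·1+1=16
a_3=1:  p_3=1·271+17=288,  q_3=1·16+1=17
fundamental: x₁=288, y₁=17  (since 82944 − 287·289 = 1)

288 17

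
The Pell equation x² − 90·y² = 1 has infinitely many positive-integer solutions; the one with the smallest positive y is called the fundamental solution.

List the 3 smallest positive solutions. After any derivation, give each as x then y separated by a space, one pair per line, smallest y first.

√90 = [9; 2,18, …], period ℓ=2 (even) → k=1
i=0: a=9 ⇒ p=9, q=1
i=1: a=2 ⇒ p=19, q=2
fundamental: x₁=19, y₁=2  (since 361 − 90·4 = 1)
(x_2, y_2) = (19·19 + 90·2·2, 19·2 + 2·19) = (721, 76)
(x_3, y_3) = (19·721 + 90·2·76, 19·76 + 2·721) = (27379, 2886)

19 2
721 76
27379 2886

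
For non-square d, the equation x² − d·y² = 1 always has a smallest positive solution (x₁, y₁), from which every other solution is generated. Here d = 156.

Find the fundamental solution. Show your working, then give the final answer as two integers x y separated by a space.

25 2

√156 → a₀=12, period (2,24); ℓ=2 even so k=1
a_0=12:  p_0=12·1+0=12,  q_0=12·0+1=1
a_1=2:  p_1=2·12+1=25,  q_1=2·1+0=2
→ (25, 2).  Check: 25²=625, 156·2²=624, difference 1.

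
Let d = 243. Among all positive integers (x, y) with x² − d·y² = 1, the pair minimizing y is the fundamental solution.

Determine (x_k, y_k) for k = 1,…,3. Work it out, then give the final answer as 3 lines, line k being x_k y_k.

70226 4505
9863382151 632736260
1385331749802026 88869073185015

√243 = [15; 1,1,2,3,15,3,2,1,1,30, …], period ℓ=10 (even) → k=9
k=0  a_k=15  p_k/q_k = 15/1
…
k=5  a_k=15  p_k/q_k = 4053/260
…
k=7  a_k=2  p_k/q_k = 28901/1854
k=8  a_k=1  p_k/q_k = 41325/2651
k=9  a_k=1  p_k/q_k = 70226/4505
→ (70226, 4505).  Check: 70226²=4931691076, 243·4505²=4931691075, difference 1.
(x_2, y_2) = (70226·70226 + 243·4505·4505, 70226·4505 + 4505·70226) = (9863382151, 632736260)
(x_3, y_3) = (70226·9863382151 + 243·4505·632736260, 70226·632736260 + 4505·9863382151) = (1385331749802026, 88869073185015)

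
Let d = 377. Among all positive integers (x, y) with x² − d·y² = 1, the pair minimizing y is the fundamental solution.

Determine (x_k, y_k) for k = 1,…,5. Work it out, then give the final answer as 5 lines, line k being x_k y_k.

233 12
108577 5592
50596649 2605860
23577929857 1214325168
10987264716713 565872922428

d=377: √d = [19; 2,2,2,38] (ℓ=4, even), read p_3/q_3
step 0: (19, 1)  from 19·(1,0) + (0,1)
step 1: (39, 2)  from 2·(19,1) + (1,0)
step 2: (97, 5)  from 2·(39,2) + (19,1)
step 3: (233, 12)  from 2·(97,5) + (39,2)
→ (233, 12).  Check: 233²=54289, 377·12²=54288, difference 1.
k=2:  x_2 = 233·233+377·12·12 = 108577,  y_2 = 233·12+12·233 = 5592
k=3:  x_3 = 233·108577+377·12·5592 = 50596649,  y_3 = 233·5592+12·108577 = 2605860
k=4:  x_4 = 233·50596649+377·12·2605860 = 23577929857,  y_4 = 233·2605860+12·50596649 = 1214325168
k=5:  x_5 = 233·23577929857+377·12·1214325168 = 10987264716713,  y_5 = 233·1214325168+12·23577929857 = 565872922428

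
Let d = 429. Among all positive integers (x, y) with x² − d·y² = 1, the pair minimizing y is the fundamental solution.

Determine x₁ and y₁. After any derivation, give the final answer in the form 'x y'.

1524095 73584

√429 → a₀=20, period (1,2,2,9,1,12,1,9,2,2,1,40); ℓ=12 even so k=11
i=0: a=20 ⇒ p=20, q=1
i=1: a=1 ⇒ p=21, q=1
…
i=3: a=2 ⇒ p=145, q=7
…
i=10: a=2 ⇒ p=1085636, q=52415
i=11: a=1 ⇒ p=1524095, q=73584
→ (1524095, 73584).  Check: 1524095²=2322865569025, 429·73584²=2322865569024, difference 1.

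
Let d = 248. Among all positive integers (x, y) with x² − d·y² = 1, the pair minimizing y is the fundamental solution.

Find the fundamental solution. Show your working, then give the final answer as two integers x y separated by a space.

d=248: √d = [15; 1,2,1,30] (ℓ=4, even), read p_3/q_3
a_0=15:  p_0=15·1+0=15,  q_0=15·0+1=1
…
a_2=2:  p_2=2·16+15=47,  q_2=2·1+1=3
a_3=1:  p_3=1·47+16=63,  q_3=1·3+1=4
(x₁, y₁) = (63, 4);  63² − 248·4² = 1 ✓

63 4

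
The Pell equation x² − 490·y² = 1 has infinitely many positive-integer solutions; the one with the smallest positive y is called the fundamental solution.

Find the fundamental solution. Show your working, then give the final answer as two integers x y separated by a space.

1039681 46968

√490 = [22; 7,2,1,4,4,4,1,2,7,44, …], period ℓ=10 (even) → k=9
i=0: a=22 ⇒ p=22, q=1
i=1: a=7 ⇒ p=155, q=7
i=2: a=2 ⇒ p=332, q=15
i=3: a=1 ⇒ p=487, q=22
i=4: a=4 ⇒ p=2280, q=103
…
i=8: a=2 ⇒ p=141338, q=6385
i=9: a=7 ⇒ p=1039681, q=46968
fundamental: x₁=1039681, y₁=46968  (since 1080936581761 − 490·2205993024 = 1)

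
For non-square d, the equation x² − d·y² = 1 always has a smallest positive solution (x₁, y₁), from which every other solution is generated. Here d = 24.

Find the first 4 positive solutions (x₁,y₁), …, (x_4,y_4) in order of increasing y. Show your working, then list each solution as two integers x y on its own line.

√24 = [4; 1,8, …], period ℓ=2 (even) → k=1
a_0=4:  p_0=4·1+0=4,  q_0=4·0+1=1
a_1=1:  p_1=1·4+1=5,  q_1=1·1+0=1
(x₁, y₁) = (5, 1);  5² − 24·1² = 1 ✓
(x_2, y_2) = (5·5 + 24·1·1, 5·1 + 1·5) = (49, 10)
(x_3, y_3) = (5·49 + 24·1·10, 5·10 + 1·49) = (485, 99)
(x_4, y_4) = (5·485 + 24·1·99, 5·99 + 1·485) = (4801, 980)

5 1
49 10
485 99
4801 980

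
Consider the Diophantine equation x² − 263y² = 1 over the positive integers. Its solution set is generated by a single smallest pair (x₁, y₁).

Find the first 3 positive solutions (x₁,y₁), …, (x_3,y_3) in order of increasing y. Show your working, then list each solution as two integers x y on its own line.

√263 → a₀=16, period (4,1,1,1,1,15,1,1,1,1,4,32); ℓ=12 even so k=11
k=0  a_k=16  p_k/q_k = 16/1
k=1  a_k=4  p_k/q_k = 65/4
k=2  a_k=1  p_k/q_k = 81/5
k=3  a_k=1  p_k/q_k = 146/9
k=4  a_k=1  p_k/q_k = 227/14
…
k=6  a_k=15  p_k/q_k = 5822/359
…
k=8  a_k=1  p_k/q_k = 12017/741
…
k=10  a_k=1  p_k/q_k = 30229/1864
k=11  a_k=4  p_k/q_k = 139128/8579
→ (139128, 8579).  Check: 139128²=19356600384, 263·8579²=19356600383, difference 1.
n=2: (139128,8579)∘(139128,8579) = (139128·139128+263·8579·8579, 139128·8579+8579·139128) = (38713200767,2387158224)
n=3: (38713200767,2387158224)∘(139128,8579) = (139128·38713200767+263·8579·2387158224, 139128·2387158224+8579·38713200767) = (10772180392483224,664241098768765)

139128 8579
38713200767 2387158224
10772180392483224 664241098768765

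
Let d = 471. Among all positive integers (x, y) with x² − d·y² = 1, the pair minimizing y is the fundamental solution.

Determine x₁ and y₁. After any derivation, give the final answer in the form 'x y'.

[21; 1,2,2,1,3,…,2,1,42] for √471; ℓ=14 ⇒ convergent index 13
step 0: (21, 1)  from 21·(1,0) + (0,1)
step 1: (22, 1)  from 1·(21,1) + (1,0)
…
step 7: (48809, 2249)  from 14·(3429,158) + (803,37)
step 8: (198665, 9154)  from 4·(48809,2249) + (3429,158)
…
step 12: (5506953, 253747)  from 2·(2331742,107441) + (843469,38865)
step 13: (7838695, 361188)  from 1·(5506953,253747) + (2331742,107441)
→ (7838695, 361188).  Check: 7838695²=61445139303025, 471·361188²=61445139303024, difference 1.

7838695 361188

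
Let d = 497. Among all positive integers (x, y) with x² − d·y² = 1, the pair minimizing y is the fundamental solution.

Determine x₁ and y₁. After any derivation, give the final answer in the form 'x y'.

√497 → a₀=22, period (3,2,2,5,6,5,2,2,3,44); ℓ=10 even so k=9
a_0=22:  p_0=22·1+0=22,  q_0=22·0+1=1
a_1=3:  p_1=3·22+1=67,  q_1=3·1+0=3
a_2=2:  p_2=2·67+22=156,  q_2=2·3+1=7
a_3=2:  p_3=2·156+67=379,  q_3=2·7+3=17
a_4=5:  p_4=5·379+156=2051,  q_4=5·17+7=92
a_5=6:  p_5=6·2051+379=12685,  q_5=6·92+17=569
a_6=5:  p_6=5·12685+2051=65476,  q_6=5·569+92=2937
a_7=2:  p_7=2·65476+12685=143637,  q_7=2·2937+569=6443
a_8=2:  p_8=2·143637+65476=352750,  q_8=2·6443+2937=15823
a_9=3:  p_9=3·352750+143637=1201887,  q_9=3·15823+6443=53912
(x₁, y₁) = (1201887, 53912);  1201887² − 497·53912² = 1 ✓

1201887 53912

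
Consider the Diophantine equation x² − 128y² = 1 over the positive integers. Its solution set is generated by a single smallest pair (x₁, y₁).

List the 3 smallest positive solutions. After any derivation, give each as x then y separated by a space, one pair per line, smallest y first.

577 51
665857 58854
768398401 67917465

[11; 3,5,3,22] for √128; ℓ=4 ⇒ convergent index 3
i=0: a=11 ⇒ p=11, q=1
i=1: a=3 ⇒ p=34, q=3
i=2: a=5 ⇒ p=181, q=16
i=3: a=3 ⇒ p=577, q=51
(x₁, y₁) = (577, 51);  577² − 128·51² = 1 ✓
k=2:  x_2 = 577·577+128·51·51 = 665857,  y_2 = 577·51+51·577 = 58854
k=3:  x_3 = 577·665857+128·51·58854 = 768398401,  y_3 = 577·58854+51·665857 = 67917465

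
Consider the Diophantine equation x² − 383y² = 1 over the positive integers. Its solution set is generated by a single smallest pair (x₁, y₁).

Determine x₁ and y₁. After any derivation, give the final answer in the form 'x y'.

18768 959

[19; 1,1,3,19,3,1,1,38] for √383; ℓ=8 ⇒ convergent index 7
i=0: a=19 ⇒ p=19, q=1
…
i=6: a=1 ⇒ p=10705, q=547
i=7: a=1 ⇒ p=18768, q=959
fundamental: x₁=18768, y₁=959  (since 352237824 − 383·919681 = 1)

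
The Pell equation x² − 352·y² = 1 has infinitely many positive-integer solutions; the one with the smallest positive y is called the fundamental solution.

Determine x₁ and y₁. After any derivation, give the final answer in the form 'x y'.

77617 4137

√352 = [18; 1,3,5,9,5,3,1,36, …], period ℓ=8 (even) → k=7
k=0  a_k=18  p_k/q_k = 18/1
…
k=3  a_k=5  p_k/q_k = 394/21
k=4  a_k=9  p_k/q_k = 3621/193
k=5  a_k=5  p_k/q_k = 18499/986
k=6  a_k=3  p_k/q_k = 59118/3151
k=7  a_k=1  p_k/q_k = 77617/4137
→ (77617, 4137).  Check: 77617²=6024398689, 352·4137²=6024398688, difference 1.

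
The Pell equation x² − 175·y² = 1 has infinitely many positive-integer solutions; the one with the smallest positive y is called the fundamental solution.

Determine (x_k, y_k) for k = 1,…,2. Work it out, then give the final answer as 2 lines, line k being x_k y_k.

√175 → a₀=13, period (4,2,1,2,4,26); ℓ=6 even so k=5
i=0: a=13 ⇒ p=13, q=1
i=1: a=4 ⇒ p=53, q=4
i=2: a=2 ⇒ p=119, q=9
i=3: a=1 ⇒ p=172, q=13
i=4: a=2 ⇒ p=463, q=35
i=5: a=4 ⇒ p=2024, q=153
fundamental: x₁=2024, y₁=153  (since 4096576 − 175·23409 = 1)
(x_2, y_2) = (2024·2024 + 175·153·153, 2024·153 + 153·2024) = (8193151, 619344)

2024 153
8193151 619344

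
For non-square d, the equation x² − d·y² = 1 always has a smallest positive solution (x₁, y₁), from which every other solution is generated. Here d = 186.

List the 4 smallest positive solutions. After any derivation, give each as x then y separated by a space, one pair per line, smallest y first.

d=186: √d = [13; 1,1,1,3,4,3,1,1,1,26] (ℓ=10, even), read p_9/q_9
a_0=13:  p_0=13·1+0=13,  q_0=13·0+1=1
…
a_2=1:  p_2=1·14+13=27,  q_2=1·1+1=2
…
a_5=4:  p_5=4·150+41=641,  q_5=4·11+3=47
a_6=3:  p_6=3·641+150=2073,  q_6=3·47+11=152
a_7=1:  p_7=1·2073+641=2714,  q_7=1·152+47=199
a_8=1:  p_8=1·2714+2073=4787,  q_8=1·199+152=351
a_9=1:  p_9=1·4787+2714=7501,  q_9=1·351+199=550
(x₁, y₁) = (7501, 550);  7501² − 186·550² = 1 ✓
(7501+550√186)^2 = 112530001 + 8251100√186
(7501+550√186)^3 = 1688175067501 + 123783001650√186
(7501+550√186)^4 = 25326002250120001 + 1856992582502200√186

7501 550
112530001 8251100
1688175067501 123783001650
25326002250120001 1856992582502200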